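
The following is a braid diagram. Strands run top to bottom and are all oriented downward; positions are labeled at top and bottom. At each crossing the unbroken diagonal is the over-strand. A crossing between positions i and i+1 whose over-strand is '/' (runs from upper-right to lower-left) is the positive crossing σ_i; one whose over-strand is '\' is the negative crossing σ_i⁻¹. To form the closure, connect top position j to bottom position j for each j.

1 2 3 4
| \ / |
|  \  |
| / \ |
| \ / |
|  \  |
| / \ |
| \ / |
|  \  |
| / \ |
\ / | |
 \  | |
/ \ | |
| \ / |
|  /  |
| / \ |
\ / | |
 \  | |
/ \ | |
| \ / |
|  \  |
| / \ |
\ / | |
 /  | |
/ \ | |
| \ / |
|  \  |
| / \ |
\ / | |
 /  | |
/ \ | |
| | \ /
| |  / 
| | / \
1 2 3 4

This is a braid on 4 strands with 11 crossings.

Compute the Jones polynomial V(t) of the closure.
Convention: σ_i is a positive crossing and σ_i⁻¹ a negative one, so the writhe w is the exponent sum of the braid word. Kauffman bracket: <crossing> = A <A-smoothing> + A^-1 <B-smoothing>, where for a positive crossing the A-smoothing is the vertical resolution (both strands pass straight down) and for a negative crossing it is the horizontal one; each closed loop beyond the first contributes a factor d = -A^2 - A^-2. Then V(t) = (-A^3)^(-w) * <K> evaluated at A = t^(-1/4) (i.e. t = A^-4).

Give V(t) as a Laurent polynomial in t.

-1 + 3*t^-1 - 3*t^-2 + 5*t^-3 - 5*t^-4 + 4*t^-5 - 3*t^-6 + 2*t^-7 - t^-8

Derivation:
Reading the diagram top to bottom ('/'-over between positions i,i+1 = s_i, '\'-over = s_i^-1): braid word = s2^-1 s2^-1 s2^-1 s1^-1 s2 s1^-1 s2^-1 s1 s2^-1 s1 s3.
The presented braid s2^-1 s2^-1 s2^-1 s1^-1 s2 s1^-1 s2^-1 s1 s2^-1 s1 s3 on 4 strands reduces by inverse Markov moves (closure unchanged at each step):
  Destabilize: the word has the form β·s3 where s3 occurs only as the final letter (β ∈ B_3); drop it and the last strand → 3 strands.
Reduced to β = s2^-1 s2^-1 s2^-1 s1^-1 s2 s1^-1 s2^-1 s1 s2^-1 s1 on 3 strands, 10 crossings.
Compute on β:
Braid: s2^-1 s2^-1 s2^-1 s1^-1 s2 s1^-1 s2^-1 s1 s2^-1 s1 on 3 strands, 10 crossings.
Writhe w = (#positive) - (#negative) = 3 - 7 = -4.
State-sum expansion of <K>. There are 2^10 = 1024 states.
For each crossing: s=0 is the vertical smoothing, s=1 horizontal. Crossing k contributes A^(sign_k * (1 - 2*s_k)); loop factor d = -A^2 - A^-2.
Tabulate the states by total A-exponent and number of loops L (A-exp: L × count):
  A^10: L=6 ×1
  A^8: L=5 ×10
  A^6: L=4 ×41, L=6 ×4
  A^4: L=3 ×88, L=5 ×31, L=7 ×1
  A^2: L=2 ×102, L=4 ×99, L=6 ×9
  A^0: L=1 ×54, L=3 ×162, L=5 ×36
  A^-2: L=2 ×134, L=4 ×74, L=6 ×2
  A^-4: L=1 ×30, L=3 ×82, L=5 ×8
  A^-6: L=2 ×32, L=4 ×13
  A^-8: L=1 ×3, L=3 ×7
  A^-10: L=2 ×1
Each group contributes A^e * Σ count * d^(L-1):
Powers of d = -A^2 - A^-2: d^2 = A^4 + 2 + A^-4; d^3 = -A^6 - 3*A^2 - 3*A^-2 - A^-6; d^4 = A^8 + 4*A^4 + 6 + 4*A^-4 + A^-8; d^5 = -A^10 - 5*A^6 - 10*A^2 - 10*A^-2 - 5*A^-6 - A^-10; d^6 = A^12 + 6*A^8 + 15*A^4 + 20 + 15*A^-4 + 6*A^-8 + A^-12.
  A^10 * (d^5) = -A^20 - 5*A^16 - 10*A^12 - 10*A^8 - 5*A^4 - 1
  A^8 * (10*d^4) = 10*A^16 + 40*A^12 + 60*A^8 + 40*A^4 + 10
  A^6 * (41*d^3 + 4*d^5) = -4*A^16 - 61*A^12 - 163*A^8 - 163*A^4 - 61 - 4*A^-4
  A^4 * (88*d^2 + 31*d^4 + d^6) = A^16 + 37*A^12 + 227*A^8 + 382*A^4 + 227 + 37*A^-4 + A^-8
  A^2 * (102*d + 99*d^3 + 9*d^5) = -9*A^12 - 144*A^8 - 489*A^4 - 489 - 144*A^-4 - 9*A^-8
  A^0 * (54 + 162*d^2 + 36*d^4) = 36*A^8 + 306*A^4 + 594 + 306*A^-4 + 36*A^-8
  A^-2 * (134*d + 74*d^3 + 2*d^5) = -2*A^8 - 84*A^4 - 376 - 376*A^-4 - 84*A^-8 - 2*A^-12
  A^-4 * (30 + 82*d^2 + 8*d^4) = 8*A^4 + 114 + 242*A^-4 + 114*A^-8 + 8*A^-12
  A^-6 * (32*d + 13*d^3) = -13 - 71*A^-4 - 71*A^-8 - 13*A^-12
  A^-8 * (3 + 7*d^2) = 7*A^-4 + 17*A^-8 + 7*A^-12
  A^-10 * (d) = -A^-8 - A^-12
Summing the groups: <K> = -A^20 + 2*A^16 - 3*A^12 + 4*A^8 - 5*A^4 + 5 - 3*A^-4 + 3*A^-8 - A^-12
Normalise by the writhe: (-A^3)^(-w) = (-A^3)^(4) = A^12, so f(A) = A^12 * <K> = -A^32 + 2*A^28 - 3*A^24 + 4*A^20 - 5*A^16 + 5*A^12 - 3*A^8 + 3*A^4 - 1.
Substitute A = t^(-1/4), i.e. A^e → t^(-e/4): V(t) = -1 + 3*t^-1 - 3*t^-2 + 5*t^-3 - 5*t^-4 + 4*t^-5 - 3*t^-6 + 2*t^-7 - t^-8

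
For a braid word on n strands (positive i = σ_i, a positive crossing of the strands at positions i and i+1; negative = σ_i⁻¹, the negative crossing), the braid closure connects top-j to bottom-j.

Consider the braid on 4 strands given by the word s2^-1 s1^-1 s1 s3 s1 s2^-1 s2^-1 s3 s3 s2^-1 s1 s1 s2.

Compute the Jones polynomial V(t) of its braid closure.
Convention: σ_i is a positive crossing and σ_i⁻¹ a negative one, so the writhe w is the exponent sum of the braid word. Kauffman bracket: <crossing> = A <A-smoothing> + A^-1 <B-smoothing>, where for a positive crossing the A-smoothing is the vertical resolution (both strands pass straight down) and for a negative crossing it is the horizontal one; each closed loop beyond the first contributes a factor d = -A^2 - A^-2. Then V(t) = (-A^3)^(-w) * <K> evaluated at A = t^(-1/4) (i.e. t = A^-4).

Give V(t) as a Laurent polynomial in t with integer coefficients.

t^7 - 3*t^6 + 4*t^5 - 6*t^4 + 7*t^3 - 6*t^2 + 6*t - 3 + 2*t^-1 - t^-2

Derivation:
The presented braid s2^-1 s1^-1 s1 s3 s1 s2^-1 s2^-1 s3 s3 s2^-1 s1 s1 s2 on 4 strands reduces by inverse Markov moves (closure unchanged at each step):
  Deconjugate: the word is γ·β·γ⁻¹ with γ = s2^-1 s1^-1 (prefix) and γ⁻¹ = s1 s2 (suffix); strip both.
Reduced to β = s1 s3 s1 s2^-1 s2^-1 s3 s3 s2^-1 s1 on 4 strands, 9 crossings.
Compute on β:
Braid: s1 s3 s1 s2^-1 s2^-1 s3 s3 s2^-1 s1 on 4 strands, 9 crossings.
Writhe w = (#positive) - (#negative) = 6 - 3 = 3.
Computing the Kauffman bracket via state sum. There are 2^9 = 512 states.
Each crossing splits two ways (0=vertical, 1=horizontal). The state's weight is A^(#A-smoothings - #B-smoothings) * d^(loops - 1).
Tabulate the states by total A-exponent and number of loops L (A-exp: L × count):
  A^9: L=5 ×1
  A^7: L=4 ×9
  A^5: L=3 ×32, L=5 ×4
  A^3: L=2 ×55, L=4 ×28, L=6 ×1
  A^1: L=1 ×39, L=3 ×77, L=5 ×10
  A^-1: L=2 ×81, L=4 ×44, L=6 ×1
  A^-3: L=3 ×73, L=5 ×11
  A^-5: L=4 ×35, L=6 ×1
  A^-7: L=5 ×9
  A^-9: L=6 ×1
Each group contributes A^e * Σ count * d^(L-1):
Powers of d = -A^2 - A^-2: d^2 = A^4 + 2 + A^-4; d^3 = -A^6 - 3*A^2 - 3*A^-2 - A^-6; d^4 = A^8 + 4*A^4 + 6 + 4*A^-4 + A^-8; d^5 = -A^10 - 5*A^6 - 10*A^2 - 10*A^-2 - 5*A^-6 - A^-10.
  A^9 * (d^4) = A^17 + 4*A^13 + 6*A^9 + 4*A^5 + A
  A^7 * (9*d^3) = -9*A^13 - 27*A^9 - 27*A^5 - 9*A
  A^5 * (32*d^2 + 4*d^4) = 4*A^13 + 48*A^9 + 88*A^5 + 48*A + 4*A^-3
  A^3 * (55*d + 28*d^3 + d^5) = -A^13 - 33*A^9 - 149*A^5 - 149*A - 33*A^-3 - A^-7
  A^1 * (39 + 77*d^2 + 10*d^4) = 10*A^9 + 117*A^5 + 253*A + 117*A^-3 + 10*A^-7
  A^-1 * (81*d + 44*d^3 + d^5) = -A^9 - 49*A^5 - 223*A - 223*A^-3 - 49*A^-7 - A^-11
  A^-3 * (73*d^2 + 11*d^4) = 11*A^5 + 117*A + 212*A^-3 + 117*A^-7 + 11*A^-11
  A^-5 * (35*d^3 + d^5) = -A^5 - 40*A - 115*A^-3 - 115*A^-7 - 40*A^-11 - A^-15
  A^-7 * (9*d^4) = 9*A + 36*A^-3 + 54*A^-7 + 36*A^-11 + 9*A^-15
  A^-9 * (d^5) = -A - 5*A^-3 - 10*A^-7 - 10*A^-11 - 5*A^-15 - A^-19
Summing the groups: <K> = A^17 - 2*A^13 + 3*A^9 - 6*A^5 + 6*A - 7*A^-3 + 6*A^-7 - 4*A^-11 + 3*A^-15 - A^-19
Normalise by the writhe: (-A^3)^(-w) = (-A^3)^(-3) = -A^-9, so f(A) = -A^-9 * <K> = -A^8 + 2*A^4 - 3 + 6*A^-4 - 6*A^-8 + 7*A^-12 - 6*A^-16 + 4*A^-20 - 3*A^-24 + A^-28.
Substitute A = t^(-1/4), i.e. A^e → t^(-e/4): V(t) = t^7 - 3*t^6 + 4*t^5 - 6*t^4 + 7*t^3 - 6*t^2 + 6*t - 3 + 2*t^-1 - t^-2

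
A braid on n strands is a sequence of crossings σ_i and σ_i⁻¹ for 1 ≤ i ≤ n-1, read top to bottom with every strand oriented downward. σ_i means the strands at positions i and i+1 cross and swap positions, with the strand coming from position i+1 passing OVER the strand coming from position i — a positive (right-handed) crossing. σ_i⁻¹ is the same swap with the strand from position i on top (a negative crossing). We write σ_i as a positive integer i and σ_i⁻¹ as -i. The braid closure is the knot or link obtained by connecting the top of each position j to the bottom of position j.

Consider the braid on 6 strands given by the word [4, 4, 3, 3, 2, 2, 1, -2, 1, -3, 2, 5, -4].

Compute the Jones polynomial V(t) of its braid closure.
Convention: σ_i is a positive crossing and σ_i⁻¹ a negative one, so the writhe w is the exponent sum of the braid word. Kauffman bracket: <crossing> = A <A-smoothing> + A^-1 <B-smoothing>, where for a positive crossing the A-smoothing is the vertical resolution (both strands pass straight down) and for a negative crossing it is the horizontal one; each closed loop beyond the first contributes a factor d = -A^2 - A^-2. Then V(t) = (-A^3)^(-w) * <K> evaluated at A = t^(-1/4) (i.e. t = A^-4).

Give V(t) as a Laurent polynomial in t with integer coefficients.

-t^8 + t^7 - 2*t^6 + 3*t^5 - 2*t^4 + 3*t^3 - 2*t^2 + t

Derivation:
The presented braid s4 s4 s3 s3 s2 s2 s1 s2^-1 s1 s3^-1 s2 s5 s4^-1 on 6 strands reduces by inverse Markov moves (closure unchanged at each step):
  Deconjugate: the word is γ·β·γ⁻¹ with γ = s4 (prefix) and γ⁻¹ = s4^-1 (suffix); strip both.
  Destabilize: the word has the form β·s5 where s5 occurs only as the final letter (β ∈ B_5); drop it and the last strand → 5 strands.
Reduced to β = s4 s3 s3 s2 s2 s1 s2^-1 s1 s3^-1 s2 on 5 strands, 10 crossings.
Compute on β:
Braid: s4 s3 s3 s2 s2 s1 s2^-1 s1 s3^-1 s2 on 5 strands, 10 crossings.
Writhe w = (#positive) - (#negative) = 8 - 2 = 6.
Computing the Kauffman bracket via state sum. There are 2^10 = 1024 states.
Each crossing splits two ways (0=vertical, 1=horizontal). The state's weight is A^(#A-smoothings - #B-smoothings) * d^(loops - 1).
Tabulate the states by total A-exponent and number of loops L (A-exp: L × count):
  A^10: L=3 ×1
  A^8: L=2 ×3, L=4 ×7
  A^6: L=1 ×2, L=3 ×29, L=5 ×14
  A^4: L=2 ×39, L=4 ×72, L=6 ×9
  A^2: L=1 ×17, L=3 ×137, L=5 ×54, L=7 ×2
  A^0: L=2 ×109, L=4 ×128, L=6 ×15
  A^-2: L=1 ×30, L=3 ×132, L=5 ×47, L=7 ×1
  A^-4: L=2 ×49, L=4 ×65, L=6 ×6
  A^-6: L=3 ×31, L=5 ×14
  A^-8: L=4 ×9, L=6 ×1
  A^-10: L=5 ×1
Each group contributes A^e * Σ count * d^(L-1):
Powers of d = -A^2 - A^-2: d^2 = A^4 + 2 + A^-4; d^3 = -A^6 - 3*A^2 - 3*A^-2 - A^-6; d^4 = A^8 + 4*A^4 + 6 + 4*A^-4 + A^-8; d^5 = -A^10 - 5*A^6 - 10*A^2 - 10*A^-2 - 5*A^-6 - A^-10; d^6 = A^12 + 6*A^8 + 15*A^4 + 20 + 15*A^-4 + 6*A^-8 + A^-12.
  A^10 * (d^2) = A^14 + 2*A^10 + A^6
  A^8 * (3*d + 7*d^3) = -7*A^14 - 24*A^10 - 24*A^6 - 7*A^2
  A^6 * (2 + 29*d^2 + 14*d^4) = 14*A^14 + 85*A^10 + 144*A^6 + 85*A^2 + 14*A^-2
  A^4 * (39*d + 72*d^3 + 9*d^5) = -9*A^14 - 117*A^10 - 345*A^6 - 345*A^2 - 117*A^-2 - 9*A^-6
  A^2 * (17 + 137*d^2 + 54*d^4 + 2*d^6) = 2*A^14 + 66*A^10 + 383*A^6 + 655*A^2 + 383*A^-2 + 66*A^-6 + 2*A^-10
  A^0 * (109*d + 128*d^3 + 15*d^5) = -15*A^10 - 203*A^6 - 643*A^2 - 643*A^-2 - 203*A^-6 - 15*A^-10
  A^-2 * (30 + 132*d^2 + 47*d^4 + d^6) = A^10 + 53*A^6 + 335*A^2 + 596*A^-2 + 335*A^-6 + 53*A^-10 + A^-14
  A^-4 * (49*d + 65*d^3 + 6*d^5) = -6*A^6 - 95*A^2 - 304*A^-2 - 304*A^-6 - 95*A^-10 - 6*A^-14
  A^-6 * (31*d^2 + 14*d^4) = 14*A^2 + 87*A^-2 + 146*A^-6 + 87*A^-10 + 14*A^-14
  A^-8 * (9*d^3 + d^5) = -A^2 - 14*A^-2 - 37*A^-6 - 37*A^-10 - 14*A^-14 - A^-18
  A^-10 * (d^4) = A^-2 + 4*A^-6 + 6*A^-10 + 4*A^-14 + A^-18
Summing the groups: <K> = A^14 - 2*A^10 + 3*A^6 - 2*A^2 + 3*A^-2 - 2*A^-6 + A^-10 - A^-14
Normalise by the writhe: (-A^3)^(-w) = (-A^3)^(-6) = A^-18, so f(A) = A^-18 * <K> = A^-4 - 2*A^-8 + 3*A^-12 - 2*A^-16 + 3*A^-20 - 2*A^-24 + A^-28 - A^-32.
Substitute A = t^(-1/4), i.e. A^e → t^(-e/4): V(t) = -t^8 + t^7 - 2*t^6 + 3*t^5 - 2*t^4 + 3*t^3 - 2*t^2 + t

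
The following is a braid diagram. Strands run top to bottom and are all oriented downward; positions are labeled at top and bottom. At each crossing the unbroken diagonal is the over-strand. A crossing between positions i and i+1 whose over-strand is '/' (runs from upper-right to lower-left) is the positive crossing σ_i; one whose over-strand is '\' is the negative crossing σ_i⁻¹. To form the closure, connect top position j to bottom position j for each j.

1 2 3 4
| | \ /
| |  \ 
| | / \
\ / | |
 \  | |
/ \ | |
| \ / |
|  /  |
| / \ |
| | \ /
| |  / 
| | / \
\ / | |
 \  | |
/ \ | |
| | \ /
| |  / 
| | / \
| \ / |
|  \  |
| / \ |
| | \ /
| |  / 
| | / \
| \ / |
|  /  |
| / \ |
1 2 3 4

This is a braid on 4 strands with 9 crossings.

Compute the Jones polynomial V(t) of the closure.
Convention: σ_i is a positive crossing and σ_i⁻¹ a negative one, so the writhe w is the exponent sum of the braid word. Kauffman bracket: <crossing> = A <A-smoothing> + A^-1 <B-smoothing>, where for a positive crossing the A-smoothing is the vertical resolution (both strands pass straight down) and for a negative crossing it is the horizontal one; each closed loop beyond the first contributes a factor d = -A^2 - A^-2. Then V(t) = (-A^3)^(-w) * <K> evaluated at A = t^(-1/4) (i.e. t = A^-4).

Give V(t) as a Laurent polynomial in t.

Reading the diagram top to bottom ('/'-over between positions i,i+1 = s_i, '\'-over = s_i^-1): braid word = s3^-1 s1^-1 s2 s3 s1^-1 s3 s2^-1 s3 s2.
Braid: s3^-1 s1^-1 s2 s3 s1^-1 s3 s2^-1 s3 s2 on 4 strands, 9 crossings.
Writhe w = (#positive) - (#negative) = 5 - 4 = 1.
Enumerate smoothing states for the bracket polynomial. There are 2^9 = 512 states.
For each crossing: s=0 is the vertical smoothing, s=1 horizontal. Crossing k contributes A^(sign_k * (1 - 2*s_k)); loop factor d = -A^2 - A^-2.
Tabulate the states by total A-exponent and number of loops L (A-exp: L × count):
  A^9: L=2 ×1
  A^7: L=1 ×3, L=3 ×6
  A^5: L=2 ×26, L=4 ×10
  A^3: L=1 ×21, L=3 ×58, L=5 ×5
  A^1: L=2 ×86, L=4 ×39, L=6 ×1
  A^-1: L=1 ×35, L=3 ×80, L=5 ×11
  A^-3: L=2 ×53, L=4 ×30, L=6 ×1
  A^-5: L=3 ×32, L=5 ×4
  A^-7: L=4 ×9
  A^-9: L=5 ×1
Each group contributes A^e * Σ count * d^(L-1):
Powers of d = -A^2 - A^-2: d^2 = A^4 + 2 + A^-4; d^3 = -A^6 - 3*A^2 - 3*A^-2 - A^-6; d^4 = A^8 + 4*A^4 + 6 + 4*A^-4 + A^-8; d^5 = -A^10 - 5*A^6 - 10*A^2 - 10*A^-2 - 5*A^-6 - A^-10.
  A^9 * (d) = -A^11 - A^7
  A^7 * (3 + 6*d^2) = 6*A^11 + 15*A^7 + 6*A^3
  A^5 * (26*d + 10*d^3) = -10*A^11 - 56*A^7 - 56*A^3 - 10*A^-1
  A^3 * (21 + 58*d^2 + 5*d^4) = 5*A^11 + 78*A^7 + 167*A^3 + 78*A^-1 + 5*A^-5
  A^1 * (86*d + 39*d^3 + d^5) = -A^11 - 44*A^7 - 213*A^3 - 213*A^-1 - 44*A^-5 - A^-9
  A^-1 * (35 + 80*d^2 + 11*d^4) = 11*A^7 + 124*A^3 + 261*A^-1 + 124*A^-5 + 11*A^-9
  A^-3 * (53*d + 30*d^3 + d^5) = -A^7 - 35*A^3 - 153*A^-1 - 153*A^-5 - 35*A^-9 - A^-13
  A^-5 * (32*d^2 + 4*d^4) = 4*A^3 + 48*A^-1 + 88*A^-5 + 48*A^-9 + 4*A^-13
  A^-7 * (9*d^3) = -9*A^-1 - 27*A^-5 - 27*A^-9 - 9*A^-13
  A^-9 * (d^4) = A^-1 + 4*A^-5 + 6*A^-9 + 4*A^-13 + A^-17
Summing the groups: <K> = -A^11 + 2*A^7 - 3*A^3 + 3*A^-1 - 3*A^-5 + 2*A^-9 - 2*A^-13 + A^-17
Normalise by the writhe: (-A^3)^(-w) = (-A^3)^(-1) = -A^-3, so f(A) = -A^-3 * <K> = A^8 - 2*A^4 + 3 - 3*A^-4 + 3*A^-8 - 2*A^-12 + 2*A^-16 - A^-20.
Substitute A = t^(-1/4), i.e. A^e → t^(-e/4): V(t) = -t^5 + 2*t^4 - 2*t^3 + 3*t^2 - 3*t + 3 - 2*t^-1 + t^-2

Answer: -t^5 + 2*t^4 - 2*t^3 + 3*t^2 - 3*t + 3 - 2*t^-1 + t^-2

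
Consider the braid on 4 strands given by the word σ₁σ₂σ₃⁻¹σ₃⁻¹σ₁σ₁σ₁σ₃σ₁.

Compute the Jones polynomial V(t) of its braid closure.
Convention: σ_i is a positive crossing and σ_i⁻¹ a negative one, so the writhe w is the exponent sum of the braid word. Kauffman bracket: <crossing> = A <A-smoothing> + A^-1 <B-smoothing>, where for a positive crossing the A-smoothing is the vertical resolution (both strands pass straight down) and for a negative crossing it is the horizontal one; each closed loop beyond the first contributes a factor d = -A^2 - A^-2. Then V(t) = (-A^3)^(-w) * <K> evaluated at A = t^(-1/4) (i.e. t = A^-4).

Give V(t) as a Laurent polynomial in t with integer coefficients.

Braid: s1 s2 s3^-1 s3^-1 s1 s1 s1 s3 s1 on 4 strands, 9 crossings.
Writhe w = (#positive) - (#negative) = 7 - 2 = 5.
State-sum expansion of <K>. There are 2^9 = 512 states.
Smooth each crossing (0=||, 1=⌣⌢); contribution A^(Σ sign_k(1-2s_k)) * d^(L-1).
Tabulate the states by total A-exponent and number of loops L (A-exp: L × count):
  A^9: L=4 ×1
  A^7: L=3 ×8, L=5 ×1
  A^5: L=2 ×17, L=4 ×19
  A^3: L=1 ×10, L=3 ×54, L=5 ×20
  A^1: L=2 ×41, L=4 ×70, L=6 ×15
  A^-1: L=1 ×5, L=3 ×60, L=5 ×55, L=7 ×6
  A^-3: L=2 ×10, L=4 ×50, L=6 ×23, L=8 ×1
  A^-5: L=3 ×10, L=5 ×22, L=7 ×4
  A^-7: L=4 ×5, L=6 ×4
  A^-9: L=5 ×1
Each group contributes A^e * Σ count * d^(L-1):
Powers of d = -A^2 - A^-2: d^2 = A^4 + 2 + A^-4; d^3 = -A^6 - 3*A^2 - 3*A^-2 - A^-6; d^4 = A^8 + 4*A^4 + 6 + 4*A^-4 + A^-8; d^5 = -A^10 - 5*A^6 - 10*A^2 - 10*A^-2 - 5*A^-6 - A^-10; d^6 = A^12 + 6*A^8 + 15*A^4 + 20 + 15*A^-4 + 6*A^-8 + A^-12; d^7 = -A^14 - 7*A^10 - 21*A^6 - 35*A^2 - 35*A^-2 - 21*A^-6 - 7*A^-10 - A^-14.
  A^9 * (d^3) = -A^15 - 3*A^11 - 3*A^7 - A^3
  A^7 * (8*d^2 + d^4) = A^15 + 12*A^11 + 22*A^7 + 12*A^3 + A^-1
  A^5 * (17*d + 19*d^3) = -19*A^11 - 74*A^7 - 74*A^3 - 19*A^-1
  A^3 * (10 + 54*d^2 + 20*d^4) = 20*A^11 + 134*A^7 + 238*A^3 + 134*A^-1 + 20*A^-5
  A^1 * (41*d + 70*d^3 + 15*d^5) = -15*A^11 - 145*A^7 - 401*A^3 - 401*A^-1 - 145*A^-5 - 15*A^-9
  A^-1 * (5 + 60*d^2 + 55*d^4 + 6*d^6) = 6*A^11 + 91*A^7 + 370*A^3 + 575*A^-1 + 370*A^-5 + 91*A^-9 + 6*A^-13
  A^-3 * (10*d + 50*d^3 + 23*d^5 + d^7) = -A^11 - 30*A^7 - 186*A^3 - 425*A^-1 - 425*A^-5 - 186*A^-9 - 30*A^-13 - A^-17
  A^-5 * (10*d^2 + 22*d^4 + 4*d^6) = 4*A^7 + 46*A^3 + 158*A^-1 + 232*A^-5 + 158*A^-9 + 46*A^-13 + 4*A^-17
  A^-7 * (5*d^3 + 4*d^5) = -4*A^3 - 25*A^-1 - 55*A^-5 - 55*A^-9 - 25*A^-13 - 4*A^-17
  A^-9 * (d^4) = A^-1 + 4*A^-5 + 6*A^-9 + 4*A^-13 + A^-17
Summing the groups: <K> = -A^7 - A^-1 + A^-5 - A^-9 + A^-13
Normalise by the writhe: (-A^3)^(-w) = (-A^3)^(-5) = -A^-15, so f(A) = -A^-15 * <K> = A^-8 + A^-16 - A^-20 + A^-24 - A^-28.
Substitute A = t^(-1/4), i.e. A^e → t^(-e/4): V(t) = -t^7 + t^6 - t^5 + t^4 + t^2

Answer: -t^7 + t^6 - t^5 + t^4 + t^2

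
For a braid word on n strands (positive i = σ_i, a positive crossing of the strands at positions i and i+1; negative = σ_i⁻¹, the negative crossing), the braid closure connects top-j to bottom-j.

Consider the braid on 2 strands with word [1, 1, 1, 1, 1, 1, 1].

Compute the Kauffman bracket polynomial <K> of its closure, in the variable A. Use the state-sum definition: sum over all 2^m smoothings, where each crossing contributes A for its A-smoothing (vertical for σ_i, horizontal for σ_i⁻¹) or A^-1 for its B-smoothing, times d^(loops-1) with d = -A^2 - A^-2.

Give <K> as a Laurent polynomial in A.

-A^9 - A + A^-3 - A^-7 + A^-11 - A^-15 + A^-19

Derivation:
Braid: s1 s1 s1 s1 s1 s1 s1 on 2 strands, 7 crossings.
Writhe w = (#positive) - (#negative) = 7 - 0 = 7.
Enumerate smoothing states for the bracket polynomial. There are 2^7 = 128 states.
Smooth each crossing (0=||, 1=⌣⌢); contribution A^(Σ sign_k(1-2s_k)) * d^(L-1).
Tabulate the states by total A-exponent and number of loops L (A-exp: L × count):
  A^7: L=2 ×1
  A^5: L=1 ×7
  A^3: L=2 ×21
  A^1: L=3 ×35
  A^-1: L=4 ×35
  A^-3: L=5 ×21
  A^-5: L=6 ×7
  A^-7: L=7 ×1
Each group contributes A^e * Σ count * d^(L-1):
Powers of d = -A^2 - A^-2: d^2 = A^4 + 2 + A^-4; d^3 = -A^6 - 3*A^2 - 3*A^-2 - A^-6; d^4 = A^8 + 4*A^4 + 6 + 4*A^-4 + A^-8; d^5 = -A^10 - 5*A^6 - 10*A^2 - 10*A^-2 - 5*A^-6 - A^-10; d^6 = A^12 + 6*A^8 + 15*A^4 + 20 + 15*A^-4 + 6*A^-8 + A^-12.
  A^7 * (d) = -A^9 - A^5
  A^5 * (7) = 7*A^5
  A^3 * (21*d) = -21*A^5 - 21*A
  A^1 * (35*d^2) = 35*A^5 + 70*A + 35*A^-3
  A^-1 * (35*d^3) = -35*A^5 - 105*A - 105*A^-3 - 35*A^-7
  A^-3 * (21*d^4) = 21*A^5 + 84*A + 126*A^-3 + 84*A^-7 + 21*A^-11
  A^-5 * (7*d^5) = -7*A^5 - 35*A - 70*A^-3 - 70*A^-7 - 35*A^-11 - 7*A^-15
  A^-7 * (d^6) = A^5 + 6*A + 15*A^-3 + 20*A^-7 + 15*A^-11 + 6*A^-15 + A^-19
Summing the groups: <K> = -A^9 - A + A^-3 - A^-7 + A^-11 - A^-15 + A^-19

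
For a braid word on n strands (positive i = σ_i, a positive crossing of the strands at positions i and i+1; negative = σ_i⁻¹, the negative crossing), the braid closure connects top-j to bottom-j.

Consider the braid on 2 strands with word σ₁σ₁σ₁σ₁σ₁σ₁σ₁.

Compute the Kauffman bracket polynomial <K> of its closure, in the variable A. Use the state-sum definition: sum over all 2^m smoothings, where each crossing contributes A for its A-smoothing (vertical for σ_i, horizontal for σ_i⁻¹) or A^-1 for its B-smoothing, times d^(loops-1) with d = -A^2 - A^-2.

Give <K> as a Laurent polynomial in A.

-A^9 - A + A^-3 - A^-7 + A^-11 - A^-15 + A^-19

Derivation:
Braid: s1 s1 s1 s1 s1 s1 s1 on 2 strands, 7 crossings.
Writhe w = (#positive) - (#negative) = 7 - 0 = 7.
Enumerate smoothing states for the bracket polynomial. There are 2^7 = 128 states.
Smooth each crossing (0=||, 1=⌣⌢); contribution A^(Σ sign_k(1-2s_k)) * d^(L-1).
Tabulate the states by total A-exponent and number of loops L (A-exp: L × count):
  A^7: L=2 ×1
  A^5: L=1 ×7
  A^3: L=2 ×21
  A^1: L=3 ×35
  A^-1: L=4 ×35
  A^-3: L=5 ×21
  A^-5: L=6 ×7
  A^-7: L=7 ×1
Each group contributes A^e * Σ count * d^(L-1):
Powers of d = -A^2 - A^-2: d^2 = A^4 + 2 + A^-4; d^3 = -A^6 - 3*A^2 - 3*A^-2 - A^-6; d^4 = A^8 + 4*A^4 + 6 + 4*A^-4 + A^-8; d^5 = -A^10 - 5*A^6 - 10*A^2 - 10*A^-2 - 5*A^-6 - A^-10; d^6 = A^12 + 6*A^8 + 15*A^4 + 20 + 15*A^-4 + 6*A^-8 + A^-12.
  A^7 * (d) = -A^9 - A^5
  A^5 * (7) = 7*A^5
  A^3 * (21*d) = -21*A^5 - 21*A
  A^1 * (35*d^2) = 35*A^5 + 70*A + 35*A^-3
  A^-1 * (35*d^3) = -35*A^5 - 105*A - 105*A^-3 - 35*A^-7
  A^-3 * (21*d^4) = 21*A^5 + 84*A + 126*A^-3 + 84*A^-7 + 21*A^-11
  A^-5 * (7*d^5) = -7*A^5 - 35*A - 70*A^-3 - 70*A^-7 - 35*A^-11 - 7*A^-15
  A^-7 * (d^6) = A^5 + 6*A + 15*A^-3 + 20*A^-7 + 15*A^-11 + 6*A^-15 + A^-19
Summing the groups: <K> = -A^9 - A + A^-3 - A^-7 + A^-11 - A^-15 + A^-19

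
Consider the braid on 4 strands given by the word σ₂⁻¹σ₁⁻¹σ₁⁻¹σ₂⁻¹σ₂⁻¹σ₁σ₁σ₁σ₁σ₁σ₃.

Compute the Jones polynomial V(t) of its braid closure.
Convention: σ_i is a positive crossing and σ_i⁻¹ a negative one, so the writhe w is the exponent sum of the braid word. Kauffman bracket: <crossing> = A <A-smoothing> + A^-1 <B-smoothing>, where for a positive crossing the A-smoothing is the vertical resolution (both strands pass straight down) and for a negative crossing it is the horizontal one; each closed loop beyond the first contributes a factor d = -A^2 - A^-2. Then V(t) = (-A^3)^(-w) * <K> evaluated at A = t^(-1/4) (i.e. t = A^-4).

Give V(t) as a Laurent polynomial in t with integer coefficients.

The presented braid s2^-1 s1^-1 s1^-1 s2^-1 s2^-1 s1 s1 s1 s1 s1 s3 on 4 strands reduces by inverse Markov moves (closure unchanged at each step):
  Destabilize: the word has the form β·s3 where s3 occurs only as the final letter (β ∈ B_3); drop it and the last strand → 3 strands.
Reduced to β = s2^-1 s1^-1 s1^-1 s2^-1 s2^-1 s1 s1 s1 s1 s1 on 3 strands, 10 crossings.
Compute on β:
Braid: s2^-1 s1^-1 s1^-1 s2^-1 s2^-1 s1 s1 s1 s1 s1 on 3 strands, 10 crossings.
Writhe w = (#positive) - (#negative) = 5 - 5 = 0.
Enumerate smoothing states for the bracket polynomial. There are 2^10 = 1024 states.
Smooth each crossing (0=||, 1=⌣⌢); contribution A^(Σ sign_k(1-2s_k)) * d^(L-1).
Tabulate the states by total A-exponent and number of loops L (A-exp: L × count):
  A^10: L=4 ×1
  A^8: L=3 ×10
  A^6: L=2 ×29, L=4 ×16
  A^4: L=1 ×26, L=3 ×74, L=5 ×20
  A^2: L=2 ×90, L=4 ×105, L=6 ×15
  A^0: L=1 ×15, L=3 ×141, L=5 ×90, L=7 ×6
  A^-2: L=2 ×35, L=4 ×130, L=6 ×44, L=8 ×1
  A^-4: L=3 ×40, L=5 ×69, L=7 ×11
  A^-6: L=4 ×25, L=6 ×19, L=8 ×1
  A^-8: L=5 ×8, L=7 ×2
  A^-10: L=6 ×1
Each group contributes A^e * Σ count * d^(L-1):
Powers of d = -A^2 - A^-2: d^2 = A^4 + 2 + A^-4; d^3 = -A^6 - 3*A^2 - 3*A^-2 - A^-6; d^4 = A^8 + 4*A^4 + 6 + 4*A^-4 + A^-8; d^5 = -A^10 - 5*A^6 - 10*A^2 - 10*A^-2 - 5*A^-6 - A^-10; d^6 = A^12 + 6*A^8 + 15*A^4 + 20 + 15*A^-4 + 6*A^-8 + A^-12; d^7 = -A^14 - 7*A^10 - 21*A^6 - 35*A^2 - 35*A^-2 - 21*A^-6 - 7*A^-10 - A^-14.
  A^10 * (d^3) = -A^16 - 3*A^12 - 3*A^8 - A^4
  A^8 * (10*d^2) = 10*A^12 + 20*A^8 + 10*A^4
  A^6 * (29*d + 16*d^3) = -16*A^12 - 77*A^8 - 77*A^4 - 16
  A^4 * (26 + 74*d^2 + 20*d^4) = 20*A^12 + 154*A^8 + 294*A^4 + 154 + 20*A^-4
  A^2 * (90*d + 105*d^3 + 15*d^5) = -15*A^12 - 180*A^8 - 555*A^4 - 555 - 180*A^-4 - 15*A^-8
  A^0 * (15 + 141*d^2 + 90*d^4 + 6*d^6) = 6*A^12 + 126*A^8 + 591*A^4 + 957 + 591*A^-4 + 126*A^-8 + 6*A^-12
  A^-2 * (35*d + 130*d^3 + 44*d^5 + d^7) = -A^12 - 51*A^8 - 371*A^4 - 900 - 900*A^-4 - 371*A^-8 - 51*A^-12 - A^-16
  A^-4 * (40*d^2 + 69*d^4 + 11*d^6) = 11*A^8 + 135*A^4 + 481 + 714*A^-4 + 481*A^-8 + 135*A^-12 + 11*A^-16
  A^-6 * (25*d^3 + 19*d^5 + d^7) = -A^8 - 26*A^4 - 141 - 300*A^-4 - 300*A^-8 - 141*A^-12 - 26*A^-16 - A^-20
  A^-8 * (8*d^4 + 2*d^6) = 2*A^4 + 20 + 62*A^-4 + 88*A^-8 + 62*A^-12 + 20*A^-16 + 2*A^-20
  A^-10 * (d^5) = -1 - 5*A^-4 - 10*A^-8 - 10*A^-12 - 5*A^-16 - A^-20
Summing the groups: <K> = -A^16 + A^12 - A^8 + 2*A^4 - 1 + 2*A^-4 - A^-8 + A^-12 - A^-16
Normalise by the writhe: (-A^3)^(-w) = (-A^3)^(0) = 1, so f(A) = 1 * <K> = -A^16 + A^12 - A^8 + 2*A^4 - 1 + 2*A^-4 - A^-8 + A^-12 - A^-16.
Substitute A = t^(-1/4), i.e. A^e → t^(-e/4): V(t) = -t^4 + t^3 - t^2 + 2*t - 1 + 2*t^-1 - t^-2 + t^-3 - t^-4

Answer: -t^4 + t^3 - t^2 + 2*t - 1 + 2*t^-1 - t^-2 + t^-3 - t^-4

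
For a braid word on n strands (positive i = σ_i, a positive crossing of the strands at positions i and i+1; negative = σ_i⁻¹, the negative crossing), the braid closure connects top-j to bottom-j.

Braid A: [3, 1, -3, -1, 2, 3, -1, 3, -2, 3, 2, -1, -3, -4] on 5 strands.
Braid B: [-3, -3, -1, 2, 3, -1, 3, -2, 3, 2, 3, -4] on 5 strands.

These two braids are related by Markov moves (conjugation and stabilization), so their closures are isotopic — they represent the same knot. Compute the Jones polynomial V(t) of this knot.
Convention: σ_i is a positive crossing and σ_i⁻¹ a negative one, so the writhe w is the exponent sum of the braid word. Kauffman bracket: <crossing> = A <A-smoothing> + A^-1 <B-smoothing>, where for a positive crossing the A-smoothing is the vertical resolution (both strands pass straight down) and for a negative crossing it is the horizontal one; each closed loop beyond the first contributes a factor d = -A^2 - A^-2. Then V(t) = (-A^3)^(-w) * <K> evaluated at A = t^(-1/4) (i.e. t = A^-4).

Markov-equivalent braids have isotopic closures, hence identical knot invariants. Strip the Markov moves from each word to reach a common short braid β, then compute V(t) once on β.
Braid A: s3 s1 s3^-1 s1^-1 s2 s3 s1^-1 s3 s2^-1 s3 s2 s1^-1 s3^-1 s4^-1 on 5 strands reduces by inverse Markov moves (closure unchanged at each step):
  Destabilize: the word has the form β·s4^-1 where s4^-1 occurs only as the final letter (β ∈ B_4); drop it and the last strand → 4 strands.
  Deconjugate: the word is γ·β·γ⁻¹ with γ = s3 (prefix) and γ⁻¹ = s3^-1 (suffix); strip both.
  Deconjugate: the word is γ·β·γ⁻¹ with γ = s1 (prefix) and γ⁻¹ = s1^-1 (suffix); strip both.
Reduced to β = s3^-1 s1^-1 s2 s3 s1^-1 s3 s2^-1 s3 s2 on 4 strands, 9 crossings.
Braid B: s3^-1 s3^-1 s1^-1 s2 s3 s1^-1 s3 s2^-1 s3 s2 s3 s4^-1 on 5 strands reduces by inverse Markov moves (closure unchanged at each step):
  Destabilize: the word has the form β·s4^-1 where s4^-1 occurs only as the final letter (β ∈ B_4); drop it and the last strand → 4 strands.
  Deconjugate: the word is γ·β·γ⁻¹ with γ = s3^-1 (prefix) and γ⁻¹ = s3 (suffix); strip both.
Reduced to β = s3^-1 s1^-1 s2 s3 s1^-1 s3 s2^-1 s3 s2 on 4 strands, 9 crossings.
Both give the same β = s3^-1 s1^-1 s2 s3 s1^-1 s3 s2^-1 s3 s2 on 4 strands, so one state sum suffices:
Braid: s3^-1 s1^-1 s2 s3 s1^-1 s3 s2^-1 s3 s2 on 4 strands, 9 crossings.
Writhe w = (#positive) - (#negative) = 5 - 4 = 1.
State-sum expansion of <K>. There are 2^9 = 512 states.
Smooth each crossing (0=||, 1=⌣⌢); contribution A^(Σ sign_k(1-2s_k)) * d^(L-1).
Tabulate the states by total A-exponent and number of loops L (A-exp: L × count):
  A^9: L=2 ×1
  A^7: L=1 ×3, L=3 ×6
  A^5: L=2 ×26, L=4 ×10
  A^3: L=1 ×21, L=3 ×58, L=5 ×5
  A^1: L=2 ×86, L=4 ×39, L=6 ×1
  A^-1: L=1 ×35, L=3 ×80, L=5 ×11
  A^-3: L=2 ×53, L=4 ×30, L=6 ×1
  A^-5: L=3 ×32, L=5 ×4
  A^-7: L=4 ×9
  A^-9: L=5 ×1
Each group contributes A^e * Σ count * d^(L-1):
Powers of d = -A^2 - A^-2: d^2 = A^4 + 2 + A^-4; d^3 = -A^6 - 3*A^2 - 3*A^-2 - A^-6; d^4 = A^8 + 4*A^4 + 6 + 4*A^-4 + A^-8; d^5 = -A^10 - 5*A^6 - 10*A^2 - 10*A^-2 - 5*A^-6 - A^-10.
  A^9 * (d) = -A^11 - A^7
  A^7 * (3 + 6*d^2) = 6*A^11 + 15*A^7 + 6*A^3
  A^5 * (26*d + 10*d^3) = -10*A^11 - 56*A^7 - 56*A^3 - 10*A^-1
  A^3 * (21 + 58*d^2 + 5*d^4) = 5*A^11 + 78*A^7 + 167*A^3 + 78*A^-1 + 5*A^-5
  A^1 * (86*d + 39*d^3 + d^5) = -A^11 - 44*A^7 - 213*A^3 - 213*A^-1 - 44*A^-5 - A^-9
  A^-1 * (35 + 80*d^2 + 11*d^4) = 11*A^7 + 124*A^3 + 261*A^-1 + 124*A^-5 + 11*A^-9
  A^-3 * (53*d + 30*d^3 + d^5) = -A^7 - 35*A^3 - 153*A^-1 - 153*A^-5 - 35*A^-9 - A^-13
  A^-5 * (32*d^2 + 4*d^4) = 4*A^3 + 48*A^-1 + 88*A^-5 + 48*A^-9 + 4*A^-13
  A^-7 * (9*d^3) = -9*A^-1 - 27*A^-5 - 27*A^-9 - 9*A^-13
  A^-9 * (d^4) = A^-1 + 4*A^-5 + 6*A^-9 + 4*A^-13 + A^-17
Summing the groups: <K> = -A^11 + 2*A^7 - 3*A^3 + 3*A^-1 - 3*A^-5 + 2*A^-9 - 2*A^-13 + A^-17
Normalise by the writhe: (-A^3)^(-w) = (-A^3)^(-1) = -A^-3, so f(A) = -A^-3 * <K> = A^8 - 2*A^4 + 3 - 3*A^-4 + 3*A^-8 - 2*A^-12 + 2*A^-16 - A^-20.
Substitute A = t^(-1/4), i.e. A^e → t^(-e/4): V(t) = -t^5 + 2*t^4 - 2*t^3 + 3*t^2 - 3*t + 3 - 2*t^-1 + t^-2

Answer: -t^5 + 2*t^4 - 2*t^3 + 3*t^2 - 3*t + 3 - 2*t^-1 + t^-2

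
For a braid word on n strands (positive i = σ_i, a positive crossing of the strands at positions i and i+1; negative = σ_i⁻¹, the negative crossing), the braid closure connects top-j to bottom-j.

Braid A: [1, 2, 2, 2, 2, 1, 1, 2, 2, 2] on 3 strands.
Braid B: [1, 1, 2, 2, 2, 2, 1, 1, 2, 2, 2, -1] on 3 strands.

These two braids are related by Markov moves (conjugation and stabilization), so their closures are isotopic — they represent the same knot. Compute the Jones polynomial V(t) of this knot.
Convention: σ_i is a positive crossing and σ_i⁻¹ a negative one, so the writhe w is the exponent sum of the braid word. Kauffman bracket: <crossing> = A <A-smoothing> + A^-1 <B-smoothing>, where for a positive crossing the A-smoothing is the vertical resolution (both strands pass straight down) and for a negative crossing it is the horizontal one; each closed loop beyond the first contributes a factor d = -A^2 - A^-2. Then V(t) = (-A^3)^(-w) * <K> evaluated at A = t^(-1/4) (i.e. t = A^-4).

-t^12 + t^11 - t^10 + t^9 - t^8 + t^6 + t^4

Derivation:
Markov-equivalent braids have isotopic closures, hence identical knot invariants. Strip the Markov moves from each word to reach a common short braid β, then compute V(t) once on β.
Braid A: s1 s2 s2 s2 s2 s1 s1 s2 s2 s2 on 3 strands has no conjugating prefix/suffix or stabilization to strip; take β = s1 s2 s2 s2 s2 s1 s1 s2 s2 s2.
Braid B: s1 s1 s2 s2 s2 s2 s1 s1 s2 s2 s2 s1^-1 on 3 strands reduces by inverse Markov moves (closure unchanged at each step):
  Deconjugate: the word is γ·β·γ⁻¹ with γ = s1 (prefix) and γ⁻¹ = s1^-1 (suffix); strip both.
Reduced to β = s1 s2 s2 s2 s2 s1 s1 s2 s2 s2 on 3 strands, 10 crossings.
Both give the same β = s1 s2 s2 s2 s2 s1 s1 s2 s2 s2 on 3 strands, so one state sum suffices:
Braid: s1 s2 s2 s2 s2 s1 s1 s2 s2 s2 on 3 strands, 10 crossings.
Writhe w = (#positive) - (#negative) = 10 - 0 = 10.
Enumerate smoothing states for the bracket polynomial. There are 2^10 = 1024 states.
Each crossing splits two ways (0=vertical, 1=horizontal). The state's weight is A^(#A-smoothings - #B-smoothings) * d^(loops - 1).
Tabulate the states by total A-exponent and number of loops L (A-exp: L × count):
  A^10: L=3 ×1
  A^8: L=2 ×10
  A^6: L=1 ×21, L=3 ×24
  A^4: L=2 ×84, L=4 ×36
  A^2: L=1 ×24, L=3 ×151, L=5 ×35
  A^0: L=2 ×72, L=4 ×159, L=6 ×21
  A^-2: L=3 ×98, L=5 ×105, L=7 ×7
  A^-4: L=4 ×76, L=6 ×43, L=8 ×1
  A^-6: L=5 ×35, L=7 ×10
  A^-8: L=6 ×9, L=8 ×1
  A^-10: L=7 ×1
Each group contributes A^e * Σ count * d^(L-1):
Powers of d = -A^2 - A^-2: d^2 = A^4 + 2 + A^-4; d^3 = -A^6 - 3*A^2 - 3*A^-2 - A^-6; d^4 = A^8 + 4*A^4 + 6 + 4*A^-4 + A^-8; d^5 = -A^10 - 5*A^6 - 10*A^2 - 10*A^-2 - 5*A^-6 - A^-10; d^6 = A^12 + 6*A^8 + 15*A^4 + 20 + 15*A^-4 + 6*A^-8 + A^-12; d^7 = -A^14 - 7*A^10 - 21*A^6 - 35*A^2 - 35*A^-2 - 21*A^-6 - 7*A^-10 - A^-14.
  A^10 * (d^2) = A^14 + 2*A^10 + A^6
  A^8 * (10*d) = -10*A^10 - 10*A^6
  A^6 * (21 + 24*d^2) = 24*A^10 + 69*A^6 + 24*A^2
  A^4 * (84*d + 36*d^3) = -36*A^10 - 192*A^6 - 192*A^2 - 36*A^-2
  A^2 * (24 + 151*d^2 + 35*d^4) = 35*A^10 + 291*A^6 + 536*A^2 + 291*A^-2 + 35*A^-6
  A^0 * (72*d + 159*d^3 + 21*d^5) = -21*A^10 - 264*A^6 - 759*A^2 - 759*A^-2 - 264*A^-6 - 21*A^-10
  A^-2 * (98*d^2 + 105*d^4 + 7*d^6) = 7*A^10 + 147*A^6 + 623*A^2 + 966*A^-2 + 623*A^-6 + 147*A^-10 + 7*A^-14
  A^-4 * (76*d^3 + 43*d^5 + d^7) = -A^10 - 50*A^6 - 312*A^2 - 693*A^-2 - 693*A^-6 - 312*A^-10 - 50*A^-14 - A^-18
  A^-6 * (35*d^4 + 10*d^6) = 10*A^6 + 95*A^2 + 290*A^-2 + 410*A^-6 + 290*A^-10 + 95*A^-14 + 10*A^-18
  A^-8 * (9*d^5 + d^7) = -A^6 - 16*A^2 - 66*A^-2 - 125*A^-6 - 125*A^-10 - 66*A^-14 - 16*A^-18 - A^-22
  A^-10 * (d^6) = A^2 + 6*A^-2 + 15*A^-6 + 20*A^-10 + 15*A^-14 + 6*A^-18 + A^-22
Summing the groups: <K> = A^14 + A^6 - A^-2 + A^-6 - A^-10 + A^-14 - A^-18
Normalise by the writhe: (-A^3)^(-w) = (-A^3)^(-10) = A^-30, so f(A) = A^-30 * <K> = A^-16 + A^-24 - A^-32 + A^-36 - A^-40 + A^-44 - A^-48.
Substitute A = t^(-1/4), i.e. A^e → t^(-e/4): V(t) = -t^12 + t^11 - t^10 + t^9 - t^8 + t^6 + t^4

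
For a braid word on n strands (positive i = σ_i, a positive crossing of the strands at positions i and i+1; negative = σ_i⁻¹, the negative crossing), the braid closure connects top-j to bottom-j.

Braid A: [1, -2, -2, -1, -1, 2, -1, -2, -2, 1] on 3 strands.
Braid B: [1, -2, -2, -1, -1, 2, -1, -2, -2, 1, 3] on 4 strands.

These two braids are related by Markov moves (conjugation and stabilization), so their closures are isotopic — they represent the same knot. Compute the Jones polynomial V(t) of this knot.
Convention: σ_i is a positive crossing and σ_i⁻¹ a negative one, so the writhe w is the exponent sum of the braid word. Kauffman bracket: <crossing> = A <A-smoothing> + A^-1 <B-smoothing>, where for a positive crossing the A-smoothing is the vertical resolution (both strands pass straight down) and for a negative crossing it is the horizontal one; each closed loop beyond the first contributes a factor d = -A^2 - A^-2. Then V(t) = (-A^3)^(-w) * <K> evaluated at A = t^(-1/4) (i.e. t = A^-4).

Markov-equivalent braids have isotopic closures, hence identical knot invariants. Strip the Markov moves from each word to reach a common short braid β, then compute V(t) once on β.
Braid A: s1 s2^-1 s2^-1 s1^-1 s1^-1 s2 s1^-1 s2^-1 s2^-1 s1 on 3 strands has no conjugating prefix/suffix or stabilization to strip; take β = s1 s2^-1 s2^-1 s1^-1 s1^-1 s2 s1^-1 s2^-1 s2^-1 s1.
Braid B: s1 s2^-1 s2^-1 s1^-1 s1^-1 s2 s1^-1 s2^-1 s2^-1 s1 s3 on 4 strands reduces by inverse Markov moves (closure unchanged at each step):
  Destabilize: the word has the form β·s3 where s3 occurs only as the final letter (β ∈ B_3); drop it and the last strand → 3 strands.
Reduced to β = s1 s2^-1 s2^-1 s1^-1 s1^-1 s2 s1^-1 s2^-1 s2^-1 s1 on 3 strands, 10 crossings.
Both give the same β = s1 s2^-1 s2^-1 s1^-1 s1^-1 s2 s1^-1 s2^-1 s2^-1 s1 on 3 strands, so one state sum suffices:
Braid: s1 s2^-1 s2^-1 s1^-1 s1^-1 s2 s1^-1 s2^-1 s2^-1 s1 on 3 strands, 10 crossings.
Writhe w = (#positive) - (#negative) = 3 - 7 = -4.
Enumerate smoothing states for the bracket polynomial. There are 2^10 = 1024 states.
For each crossing: s=0 is the vertical smoothing, s=1 horizontal. Crossing k contributes A^(sign_k * (1 - 2*s_k)); loop factor d = -A^2 - A^-2.
Tabulate the states by total A-exponent and number of loops L (A-exp: L × count):
  A^10: L=6 ×1
  A^8: L=5 ×10
  A^6: L=4 ×43, L=6 ×2
  A^4: L=3 ×98, L=5 ×22
  A^2: L=2 ×118, L=4 ×88, L=6 ×4
  A^0: L=1 ×60, L=3 ×162, L=5 ×30
  A^-2: L=2 ×128, L=4 ×79, L=6 ×3
  A^-4: L=1 ×23, L=3 ×84, L=5 ×13
  A^-6: L=2 ×27, L=4 ×18
  A^-8: L=1 ×2, L=3 ×8
  A^-10: L=2 ×1
Each group contributes A^e * Σ count * d^(L-1):
Powers of d = -A^2 - A^-2: d^2 = A^4 + 2 + A^-4; d^3 = -A^6 - 3*A^2 - 3*A^-2 - A^-6; d^4 = A^8 + 4*A^4 + 6 + 4*A^-4 + A^-8; d^5 = -A^10 - 5*A^6 - 10*A^2 - 10*A^-2 - 5*A^-6 - A^-10.
  A^10 * (d^5) = -A^20 - 5*A^16 - 10*A^12 - 10*A^8 - 5*A^4 - 1
  A^8 * (10*d^4) = 10*A^16 + 40*A^12 + 60*A^8 + 40*A^4 + 10
  A^6 * (43*d^3 + 2*d^5) = -2*A^16 - 53*A^12 - 149*A^8 - 149*A^4 - 53 - 2*A^-4
  A^4 * (98*d^2 + 22*d^4) = 22*A^12 + 186*A^8 + 328*A^4 + 186 + 22*A^-4
  A^2 * (118*d + 88*d^3 + 4*d^5) = -4*A^12 - 108*A^8 - 422*A^4 - 422 - 108*A^-4 - 4*A^-8
  A^0 * (60 + 162*d^2 + 30*d^4) = 30*A^8 + 282*A^4 + 564 + 282*A^-4 + 30*A^-8
  A^-2 * (128*d + 79*d^3 + 3*d^5) = -3*A^8 - 94*A^4 - 395 - 395*A^-4 - 94*A^-8 - 3*A^-12
  A^-4 * (23 + 84*d^2 + 13*d^4) = 13*A^4 + 136 + 269*A^-4 + 136*A^-8 + 13*A^-12
  A^-6 * (27*d + 18*d^3) = -18 - 81*A^-4 - 81*A^-8 - 18*A^-12
  A^-8 * (2 + 8*d^2) = 8*A^-4 + 18*A^-8 + 8*A^-12
  A^-10 * (d) = -A^-8 - A^-12
Summing the groups: <K> = -A^20 + 3*A^16 - 5*A^12 + 6*A^8 - 7*A^4 + 7 - 5*A^-4 + 4*A^-8 - A^-12
Normalise by the writhe: (-A^3)^(-w) = (-A^3)^(4) = A^12, so f(A) = A^12 * <K> = -A^32 + 3*A^28 - 5*A^24 + 6*A^20 - 7*A^16 + 7*A^12 - 5*A^8 + 4*A^4 - 1.
Substitute A = t^(-1/4), i.e. A^e → t^(-e/4): V(t) = -1 + 4*t^-1 - 5*t^-2 + 7*t^-3 - 7*t^-4 + 6*t^-5 - 5*t^-6 + 3*t^-7 - t^-8

Answer: -1 + 4*t^-1 - 5*t^-2 + 7*t^-3 - 7*t^-4 + 6*t^-5 - 5*t^-6 + 3*t^-7 - t^-8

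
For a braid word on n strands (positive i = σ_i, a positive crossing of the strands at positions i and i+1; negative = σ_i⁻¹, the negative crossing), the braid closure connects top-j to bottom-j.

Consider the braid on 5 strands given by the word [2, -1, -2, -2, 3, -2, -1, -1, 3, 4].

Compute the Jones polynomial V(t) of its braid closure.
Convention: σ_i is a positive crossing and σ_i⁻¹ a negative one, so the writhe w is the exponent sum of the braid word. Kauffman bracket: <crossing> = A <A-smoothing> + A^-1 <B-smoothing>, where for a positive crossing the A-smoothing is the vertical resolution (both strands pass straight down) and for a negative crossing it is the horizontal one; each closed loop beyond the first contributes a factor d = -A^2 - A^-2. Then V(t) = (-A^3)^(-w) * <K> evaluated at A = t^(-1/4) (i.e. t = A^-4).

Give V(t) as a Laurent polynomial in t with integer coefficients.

The presented braid s2 s1^-1 s2^-1 s2^-1 s3 s2^-1 s1^-1 s1^-1 s3 s4 on 5 strands reduces by inverse Markov moves (closure unchanged at each step):
  Destabilize: the word has the form β·s4 where s4 occurs only as the final letter (β ∈ B_4); drop it and the last strand → 4 strands.
Reduced to β = s2 s1^-1 s2^-1 s2^-1 s3 s2^-1 s1^-1 s1^-1 s3 on 4 strands, 9 crossings.
Compute on β:
Braid: s2 s1^-1 s2^-1 s2^-1 s3 s2^-1 s1^-1 s1^-1 s3 on 4 strands, 9 crossings.
Writhe w = (#positive) - (#negative) = 3 - 6 = -3.
Enumerate smoothing states for the bracket polynomial. There are 2^9 = 512 states.
For each crossing: s=0 is the vertical smoothing, s=1 horizontal. Crossing k contributes A^(sign_k * (1 - 2*s_k)); loop factor d = -A^2 - A^-2.
Tabulate the states by total A-exponent and number of loops L (A-exp: L × count):
  A^9: L=6 ×1
  A^7: L=5 ×9
  A^5: L=4 ×35, L=6 ×1
  A^3: L=3 ×73, L=5 ×11
  A^1: L=2 ×82, L=4 ×43, L=6 ×1
  A^-1: L=1 ×40, L=3 ×79, L=5 ×7
  A^-3: L=2 ×63, L=4 ×21
  A^-5: L=1 ×9, L=3 ×26, L=5 ×1
  A^-7: L=2 ×6, L=4 ×3
  A^-9: L=3 ×1
Each group contributes A^e * Σ count * d^(L-1):
Powers of d = -A^2 - A^-2: d^2 = A^4 + 2 + A^-4; d^3 = -A^6 - 3*A^2 - 3*A^-2 - A^-6; d^4 = A^8 + 4*A^4 + 6 + 4*A^-4 + A^-8; d^5 = -A^10 - 5*A^6 - 10*A^2 - 10*A^-2 - 5*A^-6 - A^-10.
  A^9 * (d^5) = -A^19 - 5*A^15 - 10*A^11 - 10*A^7 - 5*A^3 - A^-1
  A^7 * (9*d^4) = 9*A^15 + 36*A^11 + 54*A^7 + 36*A^3 + 9*A^-1
  A^5 * (35*d^3 + d^5) = -A^15 - 40*A^11 - 115*A^7 - 115*A^3 - 40*A^-1 - A^-5
  A^3 * (73*d^2 + 11*d^4) = 11*A^11 + 117*A^7 + 212*A^3 + 117*A^-1 + 11*A^-5
  A^1 * (82*d + 43*d^3 + d^5) = -A^11 - 48*A^7 - 221*A^3 - 221*A^-1 - 48*A^-5 - A^-9
  A^-1 * (40 + 79*d^2 + 7*d^4) = 7*A^7 + 107*A^3 + 240*A^-1 + 107*A^-5 + 7*A^-9
  A^-3 * (63*d + 21*d^3) = -21*A^3 - 126*A^-1 - 126*A^-5 - 21*A^-9
  A^-5 * (9 + 26*d^2 + d^4) = A^3 + 30*A^-1 + 67*A^-5 + 30*A^-9 + A^-13
  A^-7 * (6*d + 3*d^3) = -3*A^-1 - 15*A^-5 - 15*A^-9 - 3*A^-13
  A^-9 * (d^2) = A^-5 + 2*A^-9 + A^-13
Summing the groups: <K> = -A^19 + 3*A^15 - 4*A^11 + 5*A^7 - 6*A^3 + 5*A^-1 - 4*A^-5 + 2*A^-9 - A^-13
Normalise by the writhe: (-A^3)^(-w) = (-A^3)^(3) = -A^9, so f(A) = -A^9 * <K> = A^28 - 3*A^24 + 4*A^20 - 5*A^16 + 6*A^12 - 5*A^8 + 4*A^4 - 2 + A^-4.
Substitute A = t^(-1/4), i.e. A^e → t^(-e/4): V(t) = t - 2 + 4*t^-1 - 5*t^-2 + 6*t^-3 - 5*t^-4 + 4*t^-5 - 3*t^-6 + t^-7

Answer: t - 2 + 4*t^-1 - 5*t^-2 + 6*t^-3 - 5*t^-4 + 4*t^-5 - 3*t^-6 + t^-7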